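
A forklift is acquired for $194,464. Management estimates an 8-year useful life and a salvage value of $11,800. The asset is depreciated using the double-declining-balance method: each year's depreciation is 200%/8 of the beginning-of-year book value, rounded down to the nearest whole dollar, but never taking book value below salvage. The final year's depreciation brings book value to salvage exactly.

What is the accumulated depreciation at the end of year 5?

$148,316

Depreciable base = $194,464 − $11,800 = $182,664.
Year 1: ⌊$194,464 × 200%/8⌋ = $48,616. Book value $145,848.
Year 2: ⌊$145,848 × 200%/8⌋ = $36,462. Book value $109,386.
Year 3: ⌊$109,386 × 200%/8⌋ = $27,346. Book value $82,040.
Year 4: ⌊$82,040 × 200%/8⌋ = $20,510. Book value $61,530.
Year 5: ⌊$61,530 × 200%/8⌋ = $15,382. Book value $46,148.
Accumulated through year 5 = $194,464 − $46,148 = $148,316.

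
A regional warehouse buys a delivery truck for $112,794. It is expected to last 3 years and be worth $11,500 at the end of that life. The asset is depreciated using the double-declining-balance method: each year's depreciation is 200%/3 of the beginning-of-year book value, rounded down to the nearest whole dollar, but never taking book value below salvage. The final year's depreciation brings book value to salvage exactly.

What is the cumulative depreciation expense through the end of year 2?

$100,261

Depreciable base = $112,794 − $11,500 = $101,294.
Year 1: ⌊$112,794 × 200%/3⌋ = $75,196. Book value $37,598.
Year 2: ⌊$37,598 × 200%/3⌋ = $25,065. Book value $12,533.
Accumulated through year 2 = $112,794 − $12,533 = $100,261.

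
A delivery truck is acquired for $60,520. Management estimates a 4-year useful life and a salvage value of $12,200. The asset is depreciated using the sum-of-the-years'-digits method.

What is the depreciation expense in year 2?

Depreciable base = $60,520 − $12,200 = $48,320.
Sum of the years' digits = 4+3+2+1 = 10.
Year 1: $48,320 × 4/10 = $19,328. Book value $41,192.
Year 2: $48,320 × 3/10 = $14,496. Book value $26,696.

$14,496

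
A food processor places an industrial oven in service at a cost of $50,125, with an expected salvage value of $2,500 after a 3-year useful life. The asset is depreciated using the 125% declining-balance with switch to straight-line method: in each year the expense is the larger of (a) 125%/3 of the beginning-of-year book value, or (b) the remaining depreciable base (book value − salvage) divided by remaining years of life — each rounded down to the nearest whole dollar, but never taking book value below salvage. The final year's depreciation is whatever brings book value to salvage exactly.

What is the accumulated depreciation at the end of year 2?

Depreciable base = $50,125 − $2,500 = $47,625.
Year 1: DB = ⌊$50,125 × 125%/3⌋ = $20,885; SL = ⌊$47,625/3⌋ = $15,875 → take DB $20,885. Book value $29,240.
Year 2: DB = ⌊$29,240 × 125%/3⌋ = $12,183; SL = ⌊$26,740/2⌋ = $13,370 → take SL $13,370. Book value $15,870.
Accumulated through year 2 = $50,125 − $15,870 = $34,255.

$34,255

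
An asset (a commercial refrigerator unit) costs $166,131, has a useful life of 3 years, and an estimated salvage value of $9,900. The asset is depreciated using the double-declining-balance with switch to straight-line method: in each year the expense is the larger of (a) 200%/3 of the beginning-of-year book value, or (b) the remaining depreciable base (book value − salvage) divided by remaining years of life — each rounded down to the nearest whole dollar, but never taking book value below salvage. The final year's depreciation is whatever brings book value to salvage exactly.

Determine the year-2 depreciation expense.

Depreciable base = $166,131 − $9,900 = $156,231.
Year 1: DB = ⌊$166,131 × 200%/3⌋ = $110,754; SL = ⌊$156,231/3⌋ = $52,077 → take DB $110,754. Book value $55,377.
Year 2: DB = ⌊$55,377 × 200%/3⌋ = $36,918; SL = ⌊$45,477/2⌋ = $22,738 → take DB $36,918. Book value $18,459.

$36,918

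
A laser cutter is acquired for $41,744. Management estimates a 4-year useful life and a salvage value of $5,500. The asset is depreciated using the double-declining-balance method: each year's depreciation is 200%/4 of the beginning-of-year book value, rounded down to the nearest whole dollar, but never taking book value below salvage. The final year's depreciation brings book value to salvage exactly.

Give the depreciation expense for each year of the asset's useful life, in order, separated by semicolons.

Depreciable base = $41,744 − $5,500 = $36,244.
Year 1: ⌊$41,744 × 200%/4⌋ = $20,872. Book value $20,872.
Year 2: ⌊$20,872 × 200%/4⌋ = $10,436. Book value $10,436.
Year 3: ⌊$10,436 × 200%/4⌋ = $5,218, capped at $4,936. Book value $5,500.
Year 4 (final): $5,500 − $5,500 = $0. Book value $5,500.

$20,872; $10,436; $4,936; $0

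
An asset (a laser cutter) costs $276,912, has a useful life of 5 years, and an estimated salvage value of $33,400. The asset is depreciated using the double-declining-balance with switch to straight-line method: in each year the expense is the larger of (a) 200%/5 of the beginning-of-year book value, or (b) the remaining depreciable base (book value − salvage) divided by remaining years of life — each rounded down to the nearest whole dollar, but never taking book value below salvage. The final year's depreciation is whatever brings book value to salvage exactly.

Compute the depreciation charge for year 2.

Depreciable base = $276,912 − $33,400 = $243,512.
Year 1: DB = ⌊$276,912 × 200%/5⌋ = $110,764; SL = ⌊$243,512/5⌋ = $48,702 → take DB $110,764. Book value $166,148.
Year 2: DB = ⌊$166,148 × 200%/5⌋ = $66,459; SL = ⌊$132,748/4⌋ = $33,187 → take DB $66,459. Book value $99,689.

$66,459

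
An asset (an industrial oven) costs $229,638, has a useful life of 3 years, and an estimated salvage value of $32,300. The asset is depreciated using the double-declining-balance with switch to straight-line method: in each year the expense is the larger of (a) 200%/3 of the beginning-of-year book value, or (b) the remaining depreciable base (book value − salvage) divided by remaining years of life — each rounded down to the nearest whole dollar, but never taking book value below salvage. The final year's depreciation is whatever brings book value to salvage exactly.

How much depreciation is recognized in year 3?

$0

Depreciable base = $229,638 − $32,300 = $197,338.
Year 1: DB = ⌊$229,638 × 200%/3⌋ = $153,092; SL = ⌊$197,338/3⌋ = $65,779 → take DB $153,092. Book value $76,546.
Year 2: DB = ⌊$76,546 × 200%/3⌋ = $51,030; SL = ⌊$44,246/2⌋ = $22,123 → take DB $51,030, capped at $44,246. Book value $32,300.
Year 3 (final): $32,300 − $32,300 = $0. Book value $32,300.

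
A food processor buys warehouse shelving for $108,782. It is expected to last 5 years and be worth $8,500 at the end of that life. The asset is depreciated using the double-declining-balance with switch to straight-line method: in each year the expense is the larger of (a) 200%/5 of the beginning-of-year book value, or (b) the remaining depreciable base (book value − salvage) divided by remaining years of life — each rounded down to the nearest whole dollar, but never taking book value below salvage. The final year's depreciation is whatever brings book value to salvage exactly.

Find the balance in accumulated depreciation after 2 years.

$69,620

Depreciable base = $108,782 − $8,500 = $100,282.
Year 1: DB = ⌊$108,782 × 200%/5⌋ = $43,512; SL = ⌊$100,282/5⌋ = $20,056 → take DB $43,512. Book value $65,270.
Year 2: DB = ⌊$65,270 × 200%/5⌋ = $26,108; SL = ⌊$56,770/4⌋ = $14,192 → take DB $26,108. Book value $39,162.
Accumulated through year 2 = $108,782 − $39,162 = $69,620.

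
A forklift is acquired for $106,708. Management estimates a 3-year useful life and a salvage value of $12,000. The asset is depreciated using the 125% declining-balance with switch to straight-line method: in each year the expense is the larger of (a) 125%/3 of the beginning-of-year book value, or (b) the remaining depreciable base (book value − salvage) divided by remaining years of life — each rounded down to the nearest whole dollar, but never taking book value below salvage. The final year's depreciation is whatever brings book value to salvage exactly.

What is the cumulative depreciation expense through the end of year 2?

$70,397

Depreciable base = $106,708 − $12,000 = $94,708.
Year 1: DB = ⌊$106,708 × 125%/3⌋ = $44,461; SL = ⌊$94,708/3⌋ = $31,569 → take DB $44,461. Book value $62,247.
Year 2: DB = ⌊$62,247 × 125%/3⌋ = $25,936; SL = ⌊$50,247/2⌋ = $25,123 → take DB $25,936. Book value $36,311.
Accumulated through year 2 = $106,708 − $36,311 = $70,397.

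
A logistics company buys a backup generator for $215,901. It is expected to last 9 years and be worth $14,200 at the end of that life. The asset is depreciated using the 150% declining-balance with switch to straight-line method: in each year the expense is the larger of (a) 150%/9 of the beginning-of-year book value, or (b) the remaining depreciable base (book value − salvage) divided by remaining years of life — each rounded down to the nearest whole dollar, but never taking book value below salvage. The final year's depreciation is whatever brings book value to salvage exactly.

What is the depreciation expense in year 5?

$17,984

Depreciable base = $215,901 − $14,200 = $201,701.
Year 1: DB = ⌊$215,901 × 150%/9⌋ = $35,983; SL = ⌊$201,701/9⌋ = $22,411 → take DB $35,983. Book value $179,918.
Year 2: DB = ⌊$179,918 × 150%/9⌋ = $29,986; SL = ⌊$165,718/8⌋ = $20,714 → take DB $29,986. Book value $149,932.
Year 3: DB = ⌊$149,932 × 150%/9⌋ = $24,988; SL = ⌊$135,732/7⌋ = $19,390 → take DB $24,988. Book value $124,944.
Year 4: DB = ⌊$124,944 × 150%/9⌋ = $20,824; SL = ⌊$110,744/6⌋ = $18,457 → take DB $20,824. Book value $104,120.
Year 5: DB = ⌊$104,120 × 150%/9⌋ = $17,353; SL = ⌊$89,920/5⌋ = $17,984 → take SL $17,984. Book value $86,136.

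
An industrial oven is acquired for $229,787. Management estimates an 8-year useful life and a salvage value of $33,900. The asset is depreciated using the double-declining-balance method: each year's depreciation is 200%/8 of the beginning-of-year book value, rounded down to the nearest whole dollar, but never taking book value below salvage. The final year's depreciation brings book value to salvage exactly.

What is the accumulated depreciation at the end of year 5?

$175,256

Depreciable base = $229,787 − $33,900 = $195,887.
Year 1: ⌊$229,787 × 200%/8⌋ = $57,446. Book value $172,341.
Year 2: ⌊$172,341 × 200%/8⌋ = $43,085. Book value $129,256.
Year 3: ⌊$129,256 × 200%/8⌋ = $32,314. Book value $96,942.
Year 4: ⌊$96,942 × 200%/8⌋ = $24,235. Book value $72,707.
Year 5: ⌊$72,707 × 200%/8⌋ = $18,176. Book value $54,531.
Accumulated through year 5 = $229,787 − $54,531 = $175,256.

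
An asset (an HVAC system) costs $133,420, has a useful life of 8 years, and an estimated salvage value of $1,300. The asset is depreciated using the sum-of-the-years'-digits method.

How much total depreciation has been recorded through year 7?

Depreciable base = $133,420 − $1,300 = $132,120.
Sum of the years' digits = 8+7+6+5+4+3+2+1 = 36.
Year 1: $132,120 × 8/36 = $29,360. Book value $104,060.
Year 2: $132,120 × 7/36 = $25,690. Book value $78,370.
Year 3: $132,120 × 6/36 = $22,020. Book value $56,350.
Year 4: $132,120 × 5/36 = $18,350. Book value $38,000.
Year 5: $132,120 × 4/36 = $14,680. Book value $23,320.
Year 6: $132,120 × 3/36 = $11,010. Book value $12,310.
Year 7: $132,120 × 2/36 = $7,340. Book value $4,970.
Accumulated through year 7 = $133,420 − $4,970 = $128,450.

$128,450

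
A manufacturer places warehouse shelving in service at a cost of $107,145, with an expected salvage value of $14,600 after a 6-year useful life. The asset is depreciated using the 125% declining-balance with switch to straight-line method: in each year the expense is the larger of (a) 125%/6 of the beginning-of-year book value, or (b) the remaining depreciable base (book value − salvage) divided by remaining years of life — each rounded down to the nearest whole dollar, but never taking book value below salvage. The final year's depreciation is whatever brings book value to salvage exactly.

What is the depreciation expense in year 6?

$12,855

Depreciable base = $107,145 − $14,600 = $92,545.
Year 1: DB = ⌊$107,145 × 125%/6⌋ = $22,321; SL = ⌊$92,545/6⌋ = $15,424 → take DB $22,321. Book value $84,824.
Year 2: DB = ⌊$84,824 × 125%/6⌋ = $17,671; SL = ⌊$70,224/5⌋ = $14,044 → take DB $17,671. Book value $67,153.
Year 3: DB = ⌊$67,153 × 125%/6⌋ = $13,990; SL = ⌊$52,553/4⌋ = $13,138 → take DB $13,990. Book value $53,163.
Year 4: DB = ⌊$53,163 × 125%/6⌋ = $11,075; SL = ⌊$38,563/3⌋ = $12,854 → take SL $12,854. Book value $40,309.
Year 5: DB = ⌊$40,309 × 125%/6⌋ = $8,397; SL = ⌊$25,709/2⌋ = $12,854 → take SL $12,854. Book value $27,455.
Year 6 (final): $27,455 − $14,600 = $12,855. Book value $14,600.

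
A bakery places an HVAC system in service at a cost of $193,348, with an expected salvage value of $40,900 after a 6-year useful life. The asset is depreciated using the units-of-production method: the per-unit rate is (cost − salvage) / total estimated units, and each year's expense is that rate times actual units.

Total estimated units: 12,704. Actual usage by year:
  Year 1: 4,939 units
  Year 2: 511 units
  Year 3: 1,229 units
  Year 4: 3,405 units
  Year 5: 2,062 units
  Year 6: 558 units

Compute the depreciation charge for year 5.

Depreciable base = $193,348 − $40,900 = $152,448.
Rate = $152,448 / 12,704 units = $12 per unit.
Year 1: 4,939 × $12 = $59,268. Book value $134,080.
Year 2: 511 × $12 = $6,132. Book value $127,948.
Year 3: 1,229 × $12 = $14,748. Book value $113,200.
Year 4: 3,405 × $12 = $40,860. Book value $72,340.
Year 5: 2,062 × $12 = $24,744. Book value $47,596.

$24,744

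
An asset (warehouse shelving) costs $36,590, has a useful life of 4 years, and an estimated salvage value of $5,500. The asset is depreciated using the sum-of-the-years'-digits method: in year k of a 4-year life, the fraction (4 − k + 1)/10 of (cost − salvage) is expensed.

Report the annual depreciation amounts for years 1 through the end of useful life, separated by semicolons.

Depreciable base = $36,590 − $5,500 = $31,090.
Sum of the years' digits = 4+3+2+1 = 10.
Year 1: $31,090 × 4/10 = $12,436. Book value $24,154.
Year 2: $31,090 × 3/10 = $9,327. Book value $14,827.
Year 3: $31,090 × 2/10 = $6,218. Book value $8,609.
Year 4: $31,090 × 1/10 = $3,109. Book value $5,500.

$12,436; $9,327; $6,218; $3,109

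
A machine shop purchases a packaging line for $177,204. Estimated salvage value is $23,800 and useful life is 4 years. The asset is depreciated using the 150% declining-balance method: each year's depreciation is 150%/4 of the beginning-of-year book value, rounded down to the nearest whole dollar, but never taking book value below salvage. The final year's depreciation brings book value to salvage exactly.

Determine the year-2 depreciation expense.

$41,532

Depreciable base = $177,204 − $23,800 = $153,404.
Year 1: ⌊$177,204 × 150%/4⌋ = $66,451. Book value $110,753.
Year 2: ⌊$110,753 × 150%/4⌋ = $41,532. Book value $69,221.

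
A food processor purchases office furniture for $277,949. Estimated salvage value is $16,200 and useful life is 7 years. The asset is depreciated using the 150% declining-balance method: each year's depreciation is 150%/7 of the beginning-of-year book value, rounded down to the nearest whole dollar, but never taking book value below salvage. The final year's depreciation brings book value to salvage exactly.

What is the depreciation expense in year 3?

$36,769

Depreciable base = $277,949 − $16,200 = $261,749.
Year 1: ⌊$277,949 × 150%/7⌋ = $59,560. Book value $218,389.
Year 2: ⌊$218,389 × 150%/7⌋ = $46,797. Book value $171,592.
Year 3: ⌊$171,592 × 150%/7⌋ = $36,769. Book value $134,823.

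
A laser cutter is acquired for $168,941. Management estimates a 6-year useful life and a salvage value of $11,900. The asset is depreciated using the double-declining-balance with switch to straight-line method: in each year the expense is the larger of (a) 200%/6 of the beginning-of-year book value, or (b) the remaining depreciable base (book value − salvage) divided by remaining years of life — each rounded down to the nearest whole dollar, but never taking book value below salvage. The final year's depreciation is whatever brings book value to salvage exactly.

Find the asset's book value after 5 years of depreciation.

$22,248

Depreciable base = $168,941 − $11,900 = $157,041.
Year 1: DB = ⌊$168,941 × 200%/6⌋ = $56,313; SL = ⌊$157,041/6⌋ = $26,173 → take DB $56,313. Book value $112,628.
Year 2: DB = ⌊$112,628 × 200%/6⌋ = $37,542; SL = ⌊$100,728/5⌋ = $20,145 → take DB $37,542. Book value $75,086.
Year 3: DB = ⌊$75,086 × 200%/6⌋ = $25,028; SL = ⌊$63,186/4⌋ = $15,796 → take DB $25,028. Book value $50,058.
Year 4: DB = ⌊$50,058 × 200%/6⌋ = $16,686; SL = ⌊$38,158/3⌋ = $12,719 → take DB $16,686. Book value $33,372.
Year 5: DB = ⌊$33,372 × 200%/6⌋ = $11,124; SL = ⌊$21,472/2⌋ = $10,736 → take DB $11,124. Book value $22,248.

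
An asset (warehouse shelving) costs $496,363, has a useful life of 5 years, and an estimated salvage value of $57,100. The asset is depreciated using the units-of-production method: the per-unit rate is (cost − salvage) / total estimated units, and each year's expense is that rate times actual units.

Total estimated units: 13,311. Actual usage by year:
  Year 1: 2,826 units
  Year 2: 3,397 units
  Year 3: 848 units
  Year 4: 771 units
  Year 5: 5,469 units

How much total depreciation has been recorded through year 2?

$205,359

Depreciable base = $496,363 − $57,100 = $439,263.
Rate = $439,263 / 13,311 units = $33 per unit.
Year 1: 2,826 × $33 = $93,258. Book value $403,105.
Year 2: 3,397 × $33 = $112,101. Book value $291,004.
Accumulated through year 2 = $496,363 − $291,004 = $205,359.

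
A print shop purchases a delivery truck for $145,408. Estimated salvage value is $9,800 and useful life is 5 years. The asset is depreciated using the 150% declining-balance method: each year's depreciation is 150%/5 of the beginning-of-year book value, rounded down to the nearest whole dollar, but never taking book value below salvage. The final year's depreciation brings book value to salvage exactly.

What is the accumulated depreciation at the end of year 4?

$110,494

Depreciable base = $145,408 − $9,800 = $135,608.
Year 1: ⌊$145,408 × 150%/5⌋ = $43,622. Book value $101,786.
Year 2: ⌊$101,786 × 150%/5⌋ = $30,535. Book value $71,251.
Year 3: ⌊$71,251 × 150%/5⌋ = $21,375. Book value $49,876.
Year 4: ⌊$49,876 × 150%/5⌋ = $14,962. Book value $34,914.
Accumulated through year 4 = $145,408 − $34,914 = $110,494.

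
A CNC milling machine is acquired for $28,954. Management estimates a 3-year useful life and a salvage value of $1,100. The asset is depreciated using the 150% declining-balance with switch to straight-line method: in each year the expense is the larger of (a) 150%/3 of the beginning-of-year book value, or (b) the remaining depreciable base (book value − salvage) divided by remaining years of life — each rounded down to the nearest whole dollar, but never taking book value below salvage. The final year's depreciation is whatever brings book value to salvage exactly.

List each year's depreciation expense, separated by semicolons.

Depreciable base = $28,954 − $1,100 = $27,854.
Year 1: DB = ⌊$28,954 × 150%/3⌋ = $14,477; SL = ⌊$27,854/3⌋ = $9,284 → take DB $14,477. Book value $14,477.
Year 2: DB = ⌊$14,477 × 150%/3⌋ = $7,238; SL = ⌊$13,377/2⌋ = $6,688 → take DB $7,238. Book value $7,239.
Year 3 (final): $7,239 − $1,100 = $6,139. Book value $1,100.

$14,477; $7,238; $6,139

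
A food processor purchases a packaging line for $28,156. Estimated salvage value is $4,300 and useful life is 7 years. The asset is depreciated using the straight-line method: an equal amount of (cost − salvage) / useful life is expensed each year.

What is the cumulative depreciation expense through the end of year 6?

$20,448

Depreciable base = $28,156 − $4,300 = $23,856.
Annual expense = $23,856 / 7 = $3,408.
End of year 1: book value $24,748.
End of year 2: book value $21,340.
End of year 3: book value $17,932.
End of year 4: book value $14,524.
End of year 5: book value $11,116.
End of year 6: book value $7,708.
Accumulated through year 6 = $28,156 − $7,708 = $20,448.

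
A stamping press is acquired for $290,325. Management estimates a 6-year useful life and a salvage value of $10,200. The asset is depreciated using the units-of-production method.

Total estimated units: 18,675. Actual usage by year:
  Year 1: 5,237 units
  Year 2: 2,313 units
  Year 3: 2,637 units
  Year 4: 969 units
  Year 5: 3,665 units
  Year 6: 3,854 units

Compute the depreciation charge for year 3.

Depreciable base = $290,325 − $10,200 = $280,125.
Rate = $280,125 / 18,675 units = $15 per unit.
Year 1: 5,237 × $15 = $78,555. Book value $211,770.
Year 2: 2,313 × $15 = $34,695. Book value $177,075.
Year 3: 2,637 × $15 = $39,555. Book value $137,520.

$39,555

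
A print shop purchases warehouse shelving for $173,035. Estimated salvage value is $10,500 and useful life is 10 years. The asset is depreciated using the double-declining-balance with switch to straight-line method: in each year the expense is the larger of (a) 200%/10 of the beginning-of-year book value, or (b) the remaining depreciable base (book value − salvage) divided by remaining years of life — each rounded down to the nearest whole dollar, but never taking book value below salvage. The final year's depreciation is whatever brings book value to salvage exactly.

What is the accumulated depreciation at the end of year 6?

$127,674

Depreciable base = $173,035 − $10,500 = $162,535.
Year 1: DB = ⌊$173,035 × 200%/10⌋ = $34,607; SL = ⌊$162,535/10⌋ = $16,253 → take DB $34,607. Book value $138,428.
Year 2: DB = ⌊$138,428 × 200%/10⌋ = $27,685; SL = ⌊$127,928/9⌋ = $14,214 → take DB $27,685. Book value $110,743.
Year 3: DB = ⌊$110,743 × 200%/10⌋ = $22,148; SL = ⌊$100,243/8⌋ = $12,530 → take DB $22,148. Book value $88,595.
Year 4: DB = ⌊$88,595 × 200%/10⌋ = $17,719; SL = ⌊$78,095/7⌋ = $11,156 → take DB $17,719. Book value $70,876.
Year 5: DB = ⌊$70,876 × 200%/10⌋ = $14,175; SL = ⌊$60,376/6⌋ = $10,062 → take DB $14,175. Book value $56,701.
Year 6: DB = ⌊$56,701 × 200%/10⌋ = $11,340; SL = ⌊$46,201/5⌋ = $9,240 → take DB $11,340. Book value $45,361.
Accumulated through year 6 = $173,035 − $45,361 = $127,674.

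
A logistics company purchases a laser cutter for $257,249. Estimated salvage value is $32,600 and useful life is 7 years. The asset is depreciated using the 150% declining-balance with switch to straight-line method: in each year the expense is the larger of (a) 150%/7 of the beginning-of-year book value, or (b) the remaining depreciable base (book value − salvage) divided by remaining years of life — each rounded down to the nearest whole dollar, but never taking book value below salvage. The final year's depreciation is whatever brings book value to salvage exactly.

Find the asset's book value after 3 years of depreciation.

$124,782

Depreciable base = $257,249 − $32,600 = $224,649.
Year 1: DB = ⌊$257,249 × 150%/7⌋ = $55,124; SL = ⌊$224,649/7⌋ = $32,092 → take DB $55,124. Book value $202,125.
Year 2: DB = ⌊$202,125 × 150%/7⌋ = $43,312; SL = ⌊$169,525/6⌋ = $28,254 → take DB $43,312. Book value $158,813.
Year 3: DB = ⌊$158,813 × 150%/7⌋ = $34,031; SL = ⌊$126,213/5⌋ = $25,242 → take DB $34,031. Book value $124,782.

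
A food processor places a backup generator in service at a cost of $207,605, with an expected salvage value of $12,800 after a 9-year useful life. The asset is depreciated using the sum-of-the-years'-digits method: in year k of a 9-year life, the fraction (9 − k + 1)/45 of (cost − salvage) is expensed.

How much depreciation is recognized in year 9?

Depreciable base = $207,605 − $12,800 = $194,805.
Sum of the years' digits = 9+8+7+6+5+4+3+2+1 = 45.
Year 1: $194,805 × 9/45 = $38,961. Book value $168,644.
Year 2: $194,805 × 8/45 = $34,632. Book value $134,012.
Year 3: $194,805 × 7/45 = $30,303. Book value $103,709.
Year 4: $194,805 × 6/45 = $25,974. Book value $77,735.
Year 5: $194,805 × 5/45 = $21,645. Book value $56,090.
Year 6: $194,805 × 4/45 = $17,316. Book value $38,774.
Year 7: $194,805 × 3/45 = $12,987. Book value $25,787.
Year 8: $194,805 × 2/45 = $8,658. Book value $17,129.
Year 9: $194,805 × 1/45 = $4,329. Book value $12,800.

$4,329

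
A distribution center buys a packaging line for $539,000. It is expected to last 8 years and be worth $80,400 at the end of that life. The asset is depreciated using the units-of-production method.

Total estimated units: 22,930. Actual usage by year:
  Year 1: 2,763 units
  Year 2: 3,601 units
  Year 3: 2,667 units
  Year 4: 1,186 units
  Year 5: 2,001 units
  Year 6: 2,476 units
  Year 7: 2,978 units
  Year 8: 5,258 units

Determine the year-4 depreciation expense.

$23,720

Depreciable base = $539,000 − $80,400 = $458,600.
Rate = $458,600 / 22,930 units = $20 per unit.
Year 1: 2,763 × $20 = $55,260. Book value $483,740.
Year 2: 3,601 × $20 = $72,020. Book value $411,720.
Year 3: 2,667 × $20 = $53,340. Book value $358,380.
Year 4: 1,186 × $20 = $23,720. Book value $334,660.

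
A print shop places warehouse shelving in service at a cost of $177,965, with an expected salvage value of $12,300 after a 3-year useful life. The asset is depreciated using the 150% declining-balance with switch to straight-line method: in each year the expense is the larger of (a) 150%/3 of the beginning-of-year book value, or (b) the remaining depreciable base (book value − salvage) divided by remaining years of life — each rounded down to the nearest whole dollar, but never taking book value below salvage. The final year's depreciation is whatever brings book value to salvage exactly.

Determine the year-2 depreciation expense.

Depreciable base = $177,965 − $12,300 = $165,665.
Year 1: DB = ⌊$177,965 × 150%/3⌋ = $88,982; SL = ⌊$165,665/3⌋ = $55,221 → take DB $88,982. Book value $88,983.
Year 2: DB = ⌊$88,983 × 150%/3⌋ = $44,491; SL = ⌊$76,683/2⌋ = $38,341 → take DB $44,491. Book value $44,492.

$44,491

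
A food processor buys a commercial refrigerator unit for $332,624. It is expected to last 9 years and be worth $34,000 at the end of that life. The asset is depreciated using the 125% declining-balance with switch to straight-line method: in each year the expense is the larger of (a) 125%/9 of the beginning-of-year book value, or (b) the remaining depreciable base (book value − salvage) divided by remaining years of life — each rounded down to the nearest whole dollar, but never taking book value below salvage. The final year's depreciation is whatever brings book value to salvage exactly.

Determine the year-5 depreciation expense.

$29,731

Depreciable base = $332,624 − $34,000 = $298,624.
Year 1: DB = ⌊$332,624 × 125%/9⌋ = $46,197; SL = ⌊$298,624/9⌋ = $33,180 → take DB $46,197. Book value $286,427.
Year 2: DB = ⌊$286,427 × 125%/9⌋ = $39,781; SL = ⌊$252,427/8⌋ = $31,553 → take DB $39,781. Book value $246,646.
Year 3: DB = ⌊$246,646 × 125%/9⌋ = $34,256; SL = ⌊$212,646/7⌋ = $30,378 → take DB $34,256. Book value $212,390.
Year 4: DB = ⌊$212,390 × 125%/9⌋ = $29,498; SL = ⌊$178,390/6⌋ = $29,731 → take SL $29,731. Book value $182,659.
Year 5: DB = ⌊$182,659 × 125%/9⌋ = $25,369; SL = ⌊$148,659/5⌋ = $29,731 → take SL $29,731. Book value $152,928.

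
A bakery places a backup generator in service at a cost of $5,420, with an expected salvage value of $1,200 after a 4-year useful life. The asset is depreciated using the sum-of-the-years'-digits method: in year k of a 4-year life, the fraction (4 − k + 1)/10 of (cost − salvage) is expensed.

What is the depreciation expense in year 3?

Depreciable base = $5,420 − $1,200 = $4,220.
Sum of the years' digits = 4+3+2+1 = 10.
Year 1: $4,220 × 4/10 = $1,688. Book value $3,732.
Year 2: $4,220 × 3/10 = $1,266. Book value $2,466.
Year 3: $4,220 × 2/10 = $844. Book value $1,622.

$844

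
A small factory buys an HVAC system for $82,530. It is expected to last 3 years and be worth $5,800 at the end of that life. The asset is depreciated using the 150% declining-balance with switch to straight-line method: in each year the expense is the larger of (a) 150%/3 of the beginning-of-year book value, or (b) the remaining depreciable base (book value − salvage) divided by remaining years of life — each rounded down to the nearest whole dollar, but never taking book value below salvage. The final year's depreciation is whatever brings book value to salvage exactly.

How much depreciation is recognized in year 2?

Depreciable base = $82,530 − $5,800 = $76,730.
Year 1: DB = ⌊$82,530 × 150%/3⌋ = $41,265; SL = ⌊$76,730/3⌋ = $25,576 → take DB $41,265. Book value $41,265.
Year 2: DB = ⌊$41,265 × 150%/3⌋ = $20,632; SL = ⌊$35,465/2⌋ = $17,732 → take DB $20,632. Book value $20,633.

$20,632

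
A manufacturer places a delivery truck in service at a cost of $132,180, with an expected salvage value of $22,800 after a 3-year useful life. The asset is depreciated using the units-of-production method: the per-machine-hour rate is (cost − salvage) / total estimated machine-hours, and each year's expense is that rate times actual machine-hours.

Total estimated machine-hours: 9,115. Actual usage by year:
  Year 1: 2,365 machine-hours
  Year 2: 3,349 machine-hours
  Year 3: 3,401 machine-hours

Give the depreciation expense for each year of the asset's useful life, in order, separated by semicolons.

$28,380; $40,188; $40,812

Depreciable base = $132,180 − $22,800 = $109,380.
Rate = $109,380 / 9,115 machine-hours = $12 per machine-hour.
Year 1: 2,365 × $12 = $28,380. Book value $103,800.
Year 2: 3,349 × $12 = $40,188. Book value $63,612.
Year 3: 3,401 × $12 = $40,812. Book value $22,800.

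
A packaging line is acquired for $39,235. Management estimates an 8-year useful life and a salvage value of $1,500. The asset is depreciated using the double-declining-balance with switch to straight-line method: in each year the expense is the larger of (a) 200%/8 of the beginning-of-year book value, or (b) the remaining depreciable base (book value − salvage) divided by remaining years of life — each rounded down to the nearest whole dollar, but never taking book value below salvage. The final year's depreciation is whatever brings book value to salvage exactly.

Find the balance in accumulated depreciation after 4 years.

$26,819

Depreciable base = $39,235 − $1,500 = $37,735.
Year 1: DB = ⌊$39,235 × 200%/8⌋ = $9,808; SL = ⌊$37,735/8⌋ = $4,716 → take DB $9,808. Book value $29,427.
Year 2: DB = ⌊$29,427 × 200%/8⌋ = $7,356; SL = ⌊$27,927/7⌋ = $3,989 → take DB $7,356. Book value $22,071.
Year 3: DB = ⌊$22,071 × 200%/8⌋ = $5,517; SL = ⌊$20,571/6⌋ = $3,428 → take DB $5,517. Book value $16,554.
Year 4: DB = ⌊$16,554 × 200%/8⌋ = $4,138; SL = ⌊$15,054/5⌋ = $3,010 → take DB $4,138. Book value $12,416.
Accumulated through year 4 = $39,235 − $12,416 = $26,819.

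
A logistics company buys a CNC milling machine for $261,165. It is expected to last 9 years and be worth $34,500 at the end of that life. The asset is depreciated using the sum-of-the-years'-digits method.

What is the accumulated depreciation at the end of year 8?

Depreciable base = $261,165 − $34,500 = $226,665.
Sum of the years' digits = 9+8+7+6+5+4+3+2+1 = 45.
Year 1: $226,665 × 9/45 = $45,333. Book value $215,832.
Year 2: $226,665 × 8/45 = $40,296. Book value $175,536.
Year 3: $226,665 × 7/45 = $35,259. Book value $140,277.
Year 4: $226,665 × 6/45 = $30,222. Book value $110,055.
Year 5: $226,665 × 5/45 = $25,185. Book value $84,870.
Year 6: $226,665 × 4/45 = $20,148. Book value $64,722.
Year 7: $226,665 × 3/45 = $15,111. Book value $49,611.
Year 8: $226,665 × 2/45 = $10,074. Book value $39,537.
Accumulated through year 8 = $261,165 − $39,537 = $221,628.

$221,628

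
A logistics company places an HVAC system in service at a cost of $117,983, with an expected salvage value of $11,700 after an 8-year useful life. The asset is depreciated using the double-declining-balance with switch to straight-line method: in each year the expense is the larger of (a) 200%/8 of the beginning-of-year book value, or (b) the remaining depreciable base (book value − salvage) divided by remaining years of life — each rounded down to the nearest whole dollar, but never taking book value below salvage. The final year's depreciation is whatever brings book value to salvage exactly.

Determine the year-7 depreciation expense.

$5,250

Depreciable base = $117,983 − $11,700 = $106,283.
Year 1: DB = ⌊$117,983 × 200%/8⌋ = $29,495; SL = ⌊$106,283/8⌋ = $13,285 → take DB $29,495. Book value $88,488.
Year 2: DB = ⌊$88,488 × 200%/8⌋ = $22,122; SL = ⌊$76,788/7⌋ = $10,969 → take DB $22,122. Book value $66,366.
Year 3: DB = ⌊$66,366 × 200%/8⌋ = $16,591; SL = ⌊$54,666/6⌋ = $9,111 → take DB $16,591. Book value $49,775.
Year 4: DB = ⌊$49,775 × 200%/8⌋ = $12,443; SL = ⌊$38,075/5⌋ = $7,615 → take DB $12,443. Book value $37,332.
Year 5: DB = ⌊$37,332 × 200%/8⌋ = $9,333; SL = ⌊$25,632/4⌋ = $6,408 → take DB $9,333. Book value $27,999.
Year 6: DB = ⌊$27,999 × 200%/8⌋ = $6,999; SL = ⌊$16,299/3⌋ = $5,433 → take DB $6,999. Book value $21,000.
Year 7: DB = ⌊$21,000 × 200%/8⌋ = $5,250; SL = ⌊$9,300/2⌋ = $4,650 → take DB $5,250. Book value $15,750.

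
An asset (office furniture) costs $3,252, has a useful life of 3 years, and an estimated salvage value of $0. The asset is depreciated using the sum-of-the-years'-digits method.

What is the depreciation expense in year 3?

Depreciable base = $3,252 − $0 = $3,252.
Sum of the years' digits = 3+2+1 = 6.
Year 1: $3,252 × 3/6 = $1,626. Book value $1,626.
Year 2: $3,252 × 2/6 = $1,084. Book value $542.
Year 3: $3,252 × 1/6 = $542. Book value $0.

$542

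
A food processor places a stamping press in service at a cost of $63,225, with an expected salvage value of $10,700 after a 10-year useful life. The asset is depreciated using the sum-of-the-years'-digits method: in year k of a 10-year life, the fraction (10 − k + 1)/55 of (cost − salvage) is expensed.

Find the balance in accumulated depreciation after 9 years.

Depreciable base = $63,225 − $10,700 = $52,525.
Sum of the years' digits = 10+9+8+7+6+5+4+3+2+1 = 55.
Year 1: $52,525 × 10/55 = $9,550. Book value $53,675.
Year 2: $52,525 × 9/55 = $8,595. Book value $45,080.
Year 3: $52,525 × 8/55 = $7,640. Book value $37,440.
Year 4: $52,525 × 7/55 = $6,685. Book value $30,755.
Year 5: $52,525 × 6/55 = $5,730. Book value $25,025.
Year 6: $52,525 × 5/55 = $4,775. Book value $20,250.
Year 7: $52,525 × 4/55 = $3,820. Book value $16,430.
Year 8: $52,525 × 3/55 = $2,865. Book value $13,565.
Year 9: $52,525 × 2/55 = $1,910. Book value $11,655.
Accumulated through year 9 = $63,225 − $11,655 = $51,570.

$51,570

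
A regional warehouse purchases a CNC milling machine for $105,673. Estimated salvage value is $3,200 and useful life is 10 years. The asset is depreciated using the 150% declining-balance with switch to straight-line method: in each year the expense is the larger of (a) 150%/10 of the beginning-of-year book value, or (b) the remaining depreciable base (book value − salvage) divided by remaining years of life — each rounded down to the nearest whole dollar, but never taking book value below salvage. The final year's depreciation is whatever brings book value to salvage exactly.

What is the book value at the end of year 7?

Depreciable base = $105,673 − $3,200 = $102,473.
Year 1: DB = ⌊$105,673 × 150%/10⌋ = $15,850; SL = ⌊$102,473/10⌋ = $10,247 → take DB $15,850. Book value $89,823.
Year 2: DB = ⌊$89,823 × 150%/10⌋ = $13,473; SL = ⌊$86,623/9⌋ = $9,624 → take DB $13,473. Book value $76,350.
Year 3: DB = ⌊$76,350 × 150%/10⌋ = $11,452; SL = ⌊$73,150/8⌋ = $9,143 → take DB $11,452. Book value $64,898.
Year 4: DB = ⌊$64,898 × 150%/10⌋ = $9,734; SL = ⌊$61,698/7⌋ = $8,814 → take DB $9,734. Book value $55,164.
Year 5: DB = ⌊$55,164 × 150%/10⌋ = $8,274; SL = ⌊$51,964/6⌋ = $8,660 → take SL $8,660. Book value $46,504.
Year 6: DB = ⌊$46,504 × 150%/10⌋ = $6,975; SL = ⌊$43,304/5⌋ = $8,660 → take SL $8,660. Book value $37,844.
Year 7: DB = ⌊$37,844 × 150%/10⌋ = $5,676; SL = ⌊$34,644/4⌋ = $8,661 → take SL $8,661. Book value $29,183.

$29,183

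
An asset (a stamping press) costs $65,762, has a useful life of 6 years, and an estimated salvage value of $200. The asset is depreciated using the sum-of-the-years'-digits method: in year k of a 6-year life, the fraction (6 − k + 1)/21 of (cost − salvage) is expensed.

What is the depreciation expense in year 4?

Depreciable base = $65,762 − $200 = $65,562.
Sum of the years' digits = 6+5+4+3+2+1 = 21.
Year 1: $65,562 × 6/21 = $18,732. Book value $47,030.
Year 2: $65,562 × 5/21 = $15,610. Book value $31,420.
Year 3: $65,562 × 4/21 = $12,488. Book value $18,932.
Year 4: $65,562 × 3/21 = $9,366. Book value $9,566.

$9,366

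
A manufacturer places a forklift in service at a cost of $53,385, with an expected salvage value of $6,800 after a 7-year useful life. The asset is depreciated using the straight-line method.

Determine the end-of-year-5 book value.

$20,110

Depreciable base = $53,385 − $6,800 = $46,585.
Annual expense = $46,585 / 7 = $6,655.
End of year 1: book value $46,730.
End of year 2: book value $40,075.
End of year 3: book value $33,420.
End of year 4: book value $26,765.
End of year 5: book value $20,110.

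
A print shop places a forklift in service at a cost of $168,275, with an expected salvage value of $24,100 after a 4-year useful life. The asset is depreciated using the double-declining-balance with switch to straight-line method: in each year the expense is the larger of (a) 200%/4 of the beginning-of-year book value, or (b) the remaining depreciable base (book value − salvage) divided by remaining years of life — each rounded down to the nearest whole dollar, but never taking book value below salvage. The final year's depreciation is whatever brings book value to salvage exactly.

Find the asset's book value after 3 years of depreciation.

Depreciable base = $168,275 − $24,100 = $144,175.
Year 1: DB = ⌊$168,275 × 200%/4⌋ = $84,137; SL = ⌊$144,175/4⌋ = $36,043 → take DB $84,137. Book value $84,138.
Year 2: DB = ⌊$84,138 × 200%/4⌋ = $42,069; SL = ⌊$60,038/3⌋ = $20,012 → take DB $42,069. Book value $42,069.
Year 3: DB = ⌊$42,069 × 200%/4⌋ = $21,034; SL = ⌊$17,969/2⌋ = $8,984 → take DB $21,034, capped at $17,969. Book value $24,100.

$24,100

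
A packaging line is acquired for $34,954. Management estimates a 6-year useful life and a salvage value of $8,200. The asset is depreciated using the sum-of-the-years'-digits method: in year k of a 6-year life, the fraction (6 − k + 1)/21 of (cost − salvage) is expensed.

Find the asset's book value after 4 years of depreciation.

$12,022

Depreciable base = $34,954 − $8,200 = $26,754.
Sum of the years' digits = 6+5+4+3+2+1 = 21.
Year 1: $26,754 × 6/21 = $7,644. Book value $27,310.
Year 2: $26,754 × 5/21 = $6,370. Book value $20,940.
Year 3: $26,754 × 4/21 = $5,096. Book value $15,844.
Year 4: $26,754 × 3/21 = $3,822. Book value $12,022.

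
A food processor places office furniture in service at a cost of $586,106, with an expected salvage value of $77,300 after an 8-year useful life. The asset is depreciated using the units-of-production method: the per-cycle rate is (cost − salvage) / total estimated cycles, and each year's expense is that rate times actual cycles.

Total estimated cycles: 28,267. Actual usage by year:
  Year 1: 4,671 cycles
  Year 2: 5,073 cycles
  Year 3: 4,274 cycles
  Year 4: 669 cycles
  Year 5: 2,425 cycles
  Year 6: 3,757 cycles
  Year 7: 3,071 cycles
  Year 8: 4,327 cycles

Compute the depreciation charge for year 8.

Depreciable base = $586,106 − $77,300 = $508,806.
Rate = $508,806 / 28,267 cycles = $18 per cycle.
Year 1: 4,671 × $18 = $84,078. Book value $502,028.
Year 2: 5,073 × $18 = $91,314. Book value $410,714.
Year 3: 4,274 × $18 = $76,932. Book value $333,782.
Year 4: 669 × $18 = $12,042. Book value $321,740.
Year 5: 2,425 × $18 = $43,650. Book value $278,090.
Year 6: 3,757 × $18 = $67,626. Book value $210,464.
Year 7: 3,071 × $18 = $55,278. Book value $155,186.
Year 8: 4,327 × $18 = $77,886. Book value $77,300.

$77,886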